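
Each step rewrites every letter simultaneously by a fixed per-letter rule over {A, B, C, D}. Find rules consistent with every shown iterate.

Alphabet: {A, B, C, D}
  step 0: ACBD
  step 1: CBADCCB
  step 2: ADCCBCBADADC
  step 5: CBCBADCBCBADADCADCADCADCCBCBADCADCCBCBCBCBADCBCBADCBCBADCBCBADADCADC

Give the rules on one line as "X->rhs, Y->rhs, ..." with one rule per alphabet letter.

A->CB, B->C, C->AD, D->CB

  step 1 ⇒ step 2: CBADCCB ⇒ AD·C·CB·CB·AD·AD·C
    A ↦ CB
    B ↦ C
    C ↦ AD
    D ↦ CB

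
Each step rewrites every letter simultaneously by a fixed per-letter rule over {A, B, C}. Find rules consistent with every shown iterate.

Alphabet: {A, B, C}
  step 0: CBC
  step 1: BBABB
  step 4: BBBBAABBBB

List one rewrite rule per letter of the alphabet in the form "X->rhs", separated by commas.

  step 0 ⇒ step 1: CBC ⇒ BB·A·BB
    B ↦ A
    C ↦ BB
    A ↦ C  (constrained at step 1)

A->C, B->A, C->BB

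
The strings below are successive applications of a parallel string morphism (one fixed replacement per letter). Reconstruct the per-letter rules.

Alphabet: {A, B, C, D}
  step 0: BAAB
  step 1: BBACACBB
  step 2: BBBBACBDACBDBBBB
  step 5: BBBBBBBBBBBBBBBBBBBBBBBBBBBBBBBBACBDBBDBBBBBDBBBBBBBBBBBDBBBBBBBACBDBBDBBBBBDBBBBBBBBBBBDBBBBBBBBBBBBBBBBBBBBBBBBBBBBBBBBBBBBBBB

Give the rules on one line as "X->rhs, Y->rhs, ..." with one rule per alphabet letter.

A->AC, B->BB, C->BD, D->DB

  step 1 ⇒ step 2: BBACACBB ⇒ BB·BB·AC·BD·AC·BD·BB·BB
    A ↦ AC
    B ↦ BB
    C ↦ BD
    D ↦ DB  (constrained at step 2)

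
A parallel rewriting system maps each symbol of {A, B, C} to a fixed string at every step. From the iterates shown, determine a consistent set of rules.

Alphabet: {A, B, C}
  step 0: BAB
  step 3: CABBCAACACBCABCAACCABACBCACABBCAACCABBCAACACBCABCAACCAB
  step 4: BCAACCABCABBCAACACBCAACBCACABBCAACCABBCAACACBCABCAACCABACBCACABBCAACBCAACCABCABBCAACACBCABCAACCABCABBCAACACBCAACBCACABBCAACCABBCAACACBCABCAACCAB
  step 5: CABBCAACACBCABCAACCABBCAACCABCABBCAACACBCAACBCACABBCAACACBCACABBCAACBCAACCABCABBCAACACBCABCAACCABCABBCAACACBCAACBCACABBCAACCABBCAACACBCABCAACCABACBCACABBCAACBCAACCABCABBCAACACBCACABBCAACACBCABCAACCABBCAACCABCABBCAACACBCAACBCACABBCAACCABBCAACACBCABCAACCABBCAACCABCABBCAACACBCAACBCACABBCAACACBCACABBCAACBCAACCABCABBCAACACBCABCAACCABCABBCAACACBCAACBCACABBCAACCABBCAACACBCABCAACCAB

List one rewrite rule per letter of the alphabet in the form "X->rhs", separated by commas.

A->AC, B->CAB, C->BCA

  step 4 ⇒ step 5: BCAACCABCABBCAACACBCAACBCACABBCAACCABBCAACACBCABCAACCABACBCACABBCAACBCAACCABCABBCAACACBCABCAACCABCABBCAACACBCAACBCACABBCAACCABBCAACACBCABCAACCAB ⇒ CAB·BCA·AC·AC·BCA·BCA·AC·CAB·BCA·AC·CAB·CAB·BCA·AC·AC·BCA·AC·BCA·CAB·BCA·AC·AC·BCA·CAB·BCA·AC·BCA·AC·CAB·CAB·BCA·AC·AC·BCA·BCA·AC·CAB·CAB·BCA·AC·AC·BCA·AC·BCA·CAB·BCA·AC·CAB·BCA·AC·AC·BCA·BCA·AC·CAB·AC·BCA·CAB·BCA·AC·BCA·AC·CAB·CAB·BCA·AC·AC·BCA·CAB·BCA·AC·AC·BCA·BCA·AC·CAB·BCA·AC·CAB·CAB·BCA·AC·AC·BCA·AC·BCA·CAB·BCA·AC·CAB·BCA·AC·AC·BCA·BCA·AC·CAB·BCA·AC·CAB·CAB·BCA·AC·AC·BCA·AC·BCA·CAB·BCA·AC·AC·BCA·CAB·BCA·AC·BCA·AC·CAB·CAB·BCA·AC·AC·BCA·BCA·AC·CAB·CAB·BCA·AC·AC·BCA·AC·BCA·CAB·BCA·AC·CAB·BCA·AC·AC·BCA·BCA·AC·CAB
    A ↦ AC
    B ↦ CAB
    C ↦ BCA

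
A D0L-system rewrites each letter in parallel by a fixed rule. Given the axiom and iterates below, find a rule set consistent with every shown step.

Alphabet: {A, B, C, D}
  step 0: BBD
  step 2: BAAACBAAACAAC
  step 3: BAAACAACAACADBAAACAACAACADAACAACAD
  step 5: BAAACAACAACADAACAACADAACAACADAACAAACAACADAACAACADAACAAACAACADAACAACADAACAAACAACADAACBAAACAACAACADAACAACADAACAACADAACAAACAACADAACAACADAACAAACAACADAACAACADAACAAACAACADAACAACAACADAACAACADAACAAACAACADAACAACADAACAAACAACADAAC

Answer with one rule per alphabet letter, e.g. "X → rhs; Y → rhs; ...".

  step 2 ⇒ step 3: BAAACBAAACAAC ⇒ BA·AAC·AAC·AAC·AD·BA·AAC·AAC·AAC·AD·AAC·AAC·AD
    A ↦ AAC
    B ↦ BA
    C ↦ AD
    D ↦ A  (constrained at step 0)

A->AAC, B->BA, C->AD, D->A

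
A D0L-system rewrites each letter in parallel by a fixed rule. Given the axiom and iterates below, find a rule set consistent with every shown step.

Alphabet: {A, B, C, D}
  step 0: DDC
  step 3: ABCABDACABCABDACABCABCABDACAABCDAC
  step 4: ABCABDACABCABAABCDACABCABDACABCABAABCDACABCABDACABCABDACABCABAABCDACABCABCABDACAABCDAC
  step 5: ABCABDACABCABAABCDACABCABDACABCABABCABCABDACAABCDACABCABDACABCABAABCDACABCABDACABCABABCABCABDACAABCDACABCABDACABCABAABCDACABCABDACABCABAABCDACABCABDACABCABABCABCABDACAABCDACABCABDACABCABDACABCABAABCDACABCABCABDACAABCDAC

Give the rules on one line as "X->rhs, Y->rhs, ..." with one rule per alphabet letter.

A->ABC, B->AB, C->DAC, D->A

  step 4 ⇒ step 5: ABCABDACABCABAABCDACABCABDACABCABAABCDACABCABDACABCABDACABCABAABCDACABCABCABDACAABCDAC ⇒ ABC·AB·DAC·ABC·AB·A·ABC·DAC·ABC·AB·DAC·ABC·AB·ABC·ABC·AB·DAC·A·ABC·DAC·ABC·AB·DAC·ABC·AB·A·ABC·DAC·ABC·AB·DAC·ABC·AB·ABC·ABC·AB·DAC·A·ABC·DAC·ABC·AB·DAC·ABC·AB·A·ABC·DAC·ABC·AB·DAC·ABC·AB·A·ABC·DAC·ABC·AB·DAC·ABC·AB·ABC·ABC·AB·DAC·A·ABC·DAC·ABC·AB·DAC·ABC·AB·DAC·ABC·AB·A·ABC·DAC·ABC·ABC·AB·DAC·A·ABC·DAC
    A ↦ ABC
    B ↦ AB
    C ↦ DAC
    D ↦ A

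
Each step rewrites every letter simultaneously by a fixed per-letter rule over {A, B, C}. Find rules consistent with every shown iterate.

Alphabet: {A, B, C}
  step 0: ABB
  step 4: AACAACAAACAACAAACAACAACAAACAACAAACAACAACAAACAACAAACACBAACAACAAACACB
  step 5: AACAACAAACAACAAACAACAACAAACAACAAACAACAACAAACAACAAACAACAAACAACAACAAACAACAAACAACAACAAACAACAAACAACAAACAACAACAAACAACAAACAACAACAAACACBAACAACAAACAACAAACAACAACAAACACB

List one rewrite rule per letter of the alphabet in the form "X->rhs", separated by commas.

A->AAC, B->CB, C->A

  step 4 ⇒ step 5: AACAACAAACAACAAACAACAACAAACAACAAACAACAACAAACAACAAACACBAACAACAAACACB ⇒ AAC·AAC·A·AAC·AAC·A·AAC·AAC·AAC·A·AAC·AAC·A·AAC·AAC·AAC·A·AAC·AAC·A·AAC·AAC·A·AAC·AAC·AAC·A·AAC·AAC·A·AAC·AAC·AAC·A·AAC·AAC·A·AAC·AAC·A·AAC·AAC·AAC·A·AAC·AAC·A·AAC·AAC·AAC·A·AAC·A·CB·AAC·AAC·A·AAC·AAC·A·AAC·AAC·AAC·A·AAC·A·CB
    A ↦ AAC
    B ↦ CB
    C ↦ A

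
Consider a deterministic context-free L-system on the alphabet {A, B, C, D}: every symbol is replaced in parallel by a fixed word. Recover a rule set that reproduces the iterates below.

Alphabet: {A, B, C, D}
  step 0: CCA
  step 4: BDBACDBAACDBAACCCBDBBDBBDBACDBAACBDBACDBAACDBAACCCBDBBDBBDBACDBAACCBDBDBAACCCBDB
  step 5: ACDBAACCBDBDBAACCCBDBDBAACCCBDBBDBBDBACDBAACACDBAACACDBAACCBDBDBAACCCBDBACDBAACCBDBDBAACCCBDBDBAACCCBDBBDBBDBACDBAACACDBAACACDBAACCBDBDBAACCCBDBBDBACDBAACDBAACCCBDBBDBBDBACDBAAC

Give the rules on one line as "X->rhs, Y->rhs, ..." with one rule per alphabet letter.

A->C, B->AC, C->BDB, D->DBA

  step 4 ⇒ step 5: BDBACDBAACDBAACCCBDBBDBBDBACDBAACBDBACDBAACDBAACCCBDBBDBBDBACDBAACCBDBDBAACCCBDB ⇒ AC·DBA·AC·C·BDB·DBA·AC·C·C·BDB·DBA·AC·C·C·BDB·BDB·BDB·AC·DBA·AC·AC·DBA·AC·AC·DBA·AC·C·BDB·DBA·AC·C·C·BDB·AC·DBA·AC·C·BDB·DBA·AC·C·C·BDB·DBA·AC·C·C·BDB·BDB·BDB·AC·DBA·AC·AC·DBA·AC·AC·DBA·AC·C·BDB·DBA·AC·C·C·BDB·BDB·AC·DBA·AC·DBA·AC·C·C·BDB·BDB·BDB·AC·DBA·AC
    A ↦ C
    B ↦ AC
    C ↦ BDB
    D ↦ DBA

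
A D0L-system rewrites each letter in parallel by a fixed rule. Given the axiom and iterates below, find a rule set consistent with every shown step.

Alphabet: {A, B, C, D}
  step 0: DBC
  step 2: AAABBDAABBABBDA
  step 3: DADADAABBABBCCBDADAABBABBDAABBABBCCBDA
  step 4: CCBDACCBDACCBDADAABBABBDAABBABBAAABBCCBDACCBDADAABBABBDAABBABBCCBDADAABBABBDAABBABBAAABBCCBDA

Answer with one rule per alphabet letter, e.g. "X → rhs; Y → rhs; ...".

A->DA, B->ABB, C->A, D->CCB

  step 3 ⇒ step 4: DADADAABBABBCCBDADAABBABBDAABBABBCCBDA ⇒ CCB·DA·CCB·DA·CCB·DA·DA·ABB·ABB·DA·ABB·ABB·A·A·ABB·CCB·DA·CCB·DA·DA·ABB·ABB·DA·ABB·ABB·CCB·DA·DA·ABB·ABB·DA·ABB·ABB·A·A·ABB·CCB·DA
    A ↦ DA
    B ↦ ABB
    C ↦ A
    D ↦ CCB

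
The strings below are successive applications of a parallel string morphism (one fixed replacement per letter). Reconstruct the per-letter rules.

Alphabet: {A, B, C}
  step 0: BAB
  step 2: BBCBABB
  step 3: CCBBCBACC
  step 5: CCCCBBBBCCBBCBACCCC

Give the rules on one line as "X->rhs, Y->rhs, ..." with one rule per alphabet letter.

  step 2 ⇒ step 3: BBCBABB ⇒ C·C·BB·C·BA·C·C
    A ↦ BA
    B ↦ C
    C ↦ BB

A->BA, B->C, C->BB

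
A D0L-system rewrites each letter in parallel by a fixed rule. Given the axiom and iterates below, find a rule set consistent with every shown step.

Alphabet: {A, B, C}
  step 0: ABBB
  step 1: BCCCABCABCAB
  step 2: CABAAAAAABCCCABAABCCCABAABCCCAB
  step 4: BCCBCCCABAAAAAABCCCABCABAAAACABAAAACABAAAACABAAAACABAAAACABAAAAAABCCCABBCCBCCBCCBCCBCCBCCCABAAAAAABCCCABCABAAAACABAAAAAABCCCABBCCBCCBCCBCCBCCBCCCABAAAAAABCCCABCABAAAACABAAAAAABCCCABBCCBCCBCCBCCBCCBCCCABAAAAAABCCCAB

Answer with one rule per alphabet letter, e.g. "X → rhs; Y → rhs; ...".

  step 1 ⇒ step 2: BCCCABCABCAB ⇒ CAB·AA·AA·AA·BCC·CAB·AA·BCC·CAB·AA·BCC·CAB
    A ↦ BCC
    B ↦ CAB
    C ↦ AA

A->BCC, B->CAB, C->AA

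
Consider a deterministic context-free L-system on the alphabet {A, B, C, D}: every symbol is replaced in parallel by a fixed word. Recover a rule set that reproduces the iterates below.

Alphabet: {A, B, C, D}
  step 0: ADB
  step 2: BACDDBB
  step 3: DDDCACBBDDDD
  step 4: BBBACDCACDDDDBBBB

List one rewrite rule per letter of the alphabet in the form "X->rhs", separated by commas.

A->DC, B->DD, C->AC, D->B

  step 3 ⇒ step 4: DDDCACBBDDDD ⇒ B·B·B·AC·DC·AC·DD·DD·B·B·B·B
    A ↦ DC
    B ↦ DD
    C ↦ AC
    D ↦ B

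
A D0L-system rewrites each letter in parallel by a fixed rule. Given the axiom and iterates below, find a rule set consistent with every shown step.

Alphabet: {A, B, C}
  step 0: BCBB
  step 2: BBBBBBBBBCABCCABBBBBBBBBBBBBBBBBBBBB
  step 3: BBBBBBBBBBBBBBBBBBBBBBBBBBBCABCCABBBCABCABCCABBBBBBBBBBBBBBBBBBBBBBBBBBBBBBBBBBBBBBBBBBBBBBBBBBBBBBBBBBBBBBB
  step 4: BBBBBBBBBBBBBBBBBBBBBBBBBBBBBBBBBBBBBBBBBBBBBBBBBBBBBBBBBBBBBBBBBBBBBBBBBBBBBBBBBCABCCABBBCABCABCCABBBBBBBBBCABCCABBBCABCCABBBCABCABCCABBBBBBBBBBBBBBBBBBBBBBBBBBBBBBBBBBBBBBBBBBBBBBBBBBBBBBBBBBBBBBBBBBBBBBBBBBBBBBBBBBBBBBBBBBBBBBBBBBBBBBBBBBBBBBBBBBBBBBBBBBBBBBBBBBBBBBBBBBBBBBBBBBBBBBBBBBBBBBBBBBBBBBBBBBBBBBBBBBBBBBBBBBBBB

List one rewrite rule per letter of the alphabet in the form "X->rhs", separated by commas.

  step 3 ⇒ step 4: BBBBBBBBBBBBBBBBBBBBBBBBBBBCABCCABBBCABCABCCABBBBBBBBBBBBBBBBBBBBBBBBBBBBBBBBBBBBBBBBBBBBBBBBBBBBBBBBBBBBBBB ⇒ BBB·BBB·BBB·BBB·BBB·BBB·BBB·BBB·BBB·BBB·BBB·BBB·BBB·BBB·BBB·BBB·BBB·BBB·BBB·BBB·BBB·BBB·BBB·BBB·BBB·BBB·BBB·CAB·CCA·BBB·CAB·CAB·CCA·BBB·BBB·BBB·CAB·CCA·BBB·CAB·CCA·BBB·CAB·CAB·CCA·BBB·BBB·BBB·BBB·BBB·BBB·BBB·BBB·BBB·BBB·BBB·BBB·BBB·BBB·BBB·BBB·BBB·BBB·BBB·BBB·BBB·BBB·BBB·BBB·BBB·BBB·BBB·BBB·BBB·BBB·BBB·BBB·BBB·BBB·BBB·BBB·BBB·BBB·BBB·BBB·BBB·BBB·BBB·BBB·BBB·BBB·BBB·BBB·BBB·BBB·BBB·BBB·BBB·BBB·BBB·BBB·BBB·BBB·BBB·BBB·BBB·BBB·BBB
    A ↦ CCA
    B ↦ BBB
    C ↦ CAB

A->CCA, B->BBB, C->CAB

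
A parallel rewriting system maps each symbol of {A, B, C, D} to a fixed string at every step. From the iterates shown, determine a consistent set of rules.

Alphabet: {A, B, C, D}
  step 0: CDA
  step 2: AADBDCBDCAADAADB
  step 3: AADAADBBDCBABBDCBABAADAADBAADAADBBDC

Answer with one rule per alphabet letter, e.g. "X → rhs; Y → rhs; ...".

A->AAD, B->BDC, C->AB, D->B

  step 2 ⇒ step 3: AADBDCBDCAADAADB ⇒ AAD·AAD·B·BDC·B·AB·BDC·B·AB·AAD·AAD·B·AAD·AAD·B·BDC
    A ↦ AAD
    B ↦ BDC
    C ↦ AB
    D ↦ B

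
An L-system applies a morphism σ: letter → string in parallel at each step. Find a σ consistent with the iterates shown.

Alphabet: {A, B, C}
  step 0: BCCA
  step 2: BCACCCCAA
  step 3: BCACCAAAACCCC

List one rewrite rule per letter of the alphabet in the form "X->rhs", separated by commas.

  step 2 ⇒ step 3: BCACCCCAA ⇒ BC·A·CC·A·A·A·A·CC·CC
    A ↦ CC
    B ↦ BC
    C ↦ A

A->CC, B->BC, C->A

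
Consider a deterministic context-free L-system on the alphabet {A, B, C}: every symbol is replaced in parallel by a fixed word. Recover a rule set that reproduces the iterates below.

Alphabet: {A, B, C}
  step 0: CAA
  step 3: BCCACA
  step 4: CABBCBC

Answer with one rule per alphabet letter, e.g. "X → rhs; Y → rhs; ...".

  step 3 ⇒ step 4: BCCACA ⇒ CA·B·B·C·B·C
    A ↦ C
    B ↦ CA
    C ↦ B

A->C, B->CA, C->B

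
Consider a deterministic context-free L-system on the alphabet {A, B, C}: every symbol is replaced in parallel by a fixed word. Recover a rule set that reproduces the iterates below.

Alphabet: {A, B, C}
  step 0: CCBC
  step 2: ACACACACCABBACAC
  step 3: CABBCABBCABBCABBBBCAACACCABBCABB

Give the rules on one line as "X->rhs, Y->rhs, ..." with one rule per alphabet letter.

A->CA, B->AC, C->BB

  step 2 ⇒ step 3: ACACACACCABBACAC ⇒ CA·BB·CA·BB·CA·BB·CA·BB·BB·CA·AC·AC·CA·BB·CA·BB
    A ↦ CA
    B ↦ AC
    C ↦ BB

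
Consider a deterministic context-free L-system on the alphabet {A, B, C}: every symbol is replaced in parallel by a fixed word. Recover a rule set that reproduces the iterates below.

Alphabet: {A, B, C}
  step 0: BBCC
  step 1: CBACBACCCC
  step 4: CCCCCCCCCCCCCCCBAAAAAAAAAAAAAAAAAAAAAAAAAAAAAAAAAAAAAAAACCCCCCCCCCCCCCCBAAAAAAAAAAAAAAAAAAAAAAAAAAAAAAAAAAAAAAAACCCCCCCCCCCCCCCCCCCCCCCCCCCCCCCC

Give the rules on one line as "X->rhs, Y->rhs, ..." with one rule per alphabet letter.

  step 0 ⇒ step 1: BBCC ⇒ CBA·CBA·CC·CC
    B ↦ CBA
    C ↦ CC
    A ↦ AAA  (constrained at step 1)

A->AAA, B->CBA, C->CC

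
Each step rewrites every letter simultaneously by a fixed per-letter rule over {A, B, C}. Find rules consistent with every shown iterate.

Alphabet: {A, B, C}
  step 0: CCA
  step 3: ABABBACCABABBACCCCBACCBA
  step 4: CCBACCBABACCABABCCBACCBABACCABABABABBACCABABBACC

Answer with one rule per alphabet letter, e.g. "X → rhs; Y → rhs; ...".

A->CC, B->BA, C->AB

  step 3 ⇒ step 4: ABABBACCABABBACCCCBACCBA ⇒ CC·BA·CC·BA·BA·CC·AB·AB·CC·BA·CC·BA·BA·CC·AB·AB·AB·AB·BA·CC·AB·AB·BA·CC
    A ↦ CC
    B ↦ BA
    C ↦ AB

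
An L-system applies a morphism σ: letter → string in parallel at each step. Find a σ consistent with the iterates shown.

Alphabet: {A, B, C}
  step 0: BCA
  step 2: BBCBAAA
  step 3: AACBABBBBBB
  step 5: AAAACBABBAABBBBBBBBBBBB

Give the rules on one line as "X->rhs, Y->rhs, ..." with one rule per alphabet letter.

A->BB, B->A, C->CB

  step 2 ⇒ step 3: BBCBAAA ⇒ A·A·CB·A·BB·BB·BB
    A ↦ BB
    B ↦ A
    C ↦ CB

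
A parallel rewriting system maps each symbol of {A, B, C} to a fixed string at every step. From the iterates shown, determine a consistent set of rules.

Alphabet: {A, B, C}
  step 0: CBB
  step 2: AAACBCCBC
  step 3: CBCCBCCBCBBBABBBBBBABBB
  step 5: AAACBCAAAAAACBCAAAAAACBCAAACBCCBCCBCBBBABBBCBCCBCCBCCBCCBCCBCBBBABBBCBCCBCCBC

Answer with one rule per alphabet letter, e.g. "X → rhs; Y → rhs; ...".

  step 2 ⇒ step 3: AAACBCCBC ⇒ CBC·CBC·CBC·BBB·A·BBB·BBB·A·BBB
    A ↦ CBC
    B ↦ A
    C ↦ BBB

A->CBC, B->A, C->BBB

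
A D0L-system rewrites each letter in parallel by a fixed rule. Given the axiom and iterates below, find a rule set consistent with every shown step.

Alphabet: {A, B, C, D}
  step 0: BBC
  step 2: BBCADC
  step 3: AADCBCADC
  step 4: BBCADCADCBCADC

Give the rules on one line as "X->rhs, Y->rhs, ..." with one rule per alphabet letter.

  step 3 ⇒ step 4: AADCBCADC ⇒ B·B·CA·DC·A·DC·B·CA·DC
    A ↦ B
    B ↦ A
    C ↦ DC
    D ↦ CA

A->B, B->A, C->DC, D->CA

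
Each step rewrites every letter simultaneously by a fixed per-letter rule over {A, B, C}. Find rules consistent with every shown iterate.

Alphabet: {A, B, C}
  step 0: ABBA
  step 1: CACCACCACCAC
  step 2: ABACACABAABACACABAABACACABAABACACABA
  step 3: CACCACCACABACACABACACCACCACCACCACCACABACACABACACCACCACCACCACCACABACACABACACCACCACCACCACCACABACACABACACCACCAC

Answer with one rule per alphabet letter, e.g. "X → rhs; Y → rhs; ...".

  step 2 ⇒ step 3: ABACACABAABACACABAABACACABAABACACABA ⇒ CAC·CAC·CAC·ABA·CAC·ABA·CAC·CAC·CAC·CAC·CAC·CAC·ABA·CAC·ABA·CAC·CAC·CAC·CAC·CAC·CAC·ABA·CAC·ABA·CAC·CAC·CAC·CAC·CAC·CAC·ABA·CAC·ABA·CAC·CAC·CAC
    A ↦ CAC
    B ↦ CAC
    C ↦ ABA

A->CAC, B->CAC, C->ABA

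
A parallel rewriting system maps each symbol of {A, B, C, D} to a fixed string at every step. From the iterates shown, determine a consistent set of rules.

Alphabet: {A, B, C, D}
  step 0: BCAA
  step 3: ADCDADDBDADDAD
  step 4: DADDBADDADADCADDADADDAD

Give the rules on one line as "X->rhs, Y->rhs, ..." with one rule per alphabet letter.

  step 3 ⇒ step 4: ADCDADDBDADDAD ⇒ D·AD·DB·AD·D·AD·AD·C·AD·D·AD·AD·D·AD
    A ↦ D
    B ↦ C
    C ↦ DB
    D ↦ AD

A->D, B->C, C->DB, D->AD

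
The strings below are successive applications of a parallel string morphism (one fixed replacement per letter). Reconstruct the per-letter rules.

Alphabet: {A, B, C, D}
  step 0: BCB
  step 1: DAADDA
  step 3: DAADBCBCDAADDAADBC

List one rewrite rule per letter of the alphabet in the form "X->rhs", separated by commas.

  step 0 ⇒ step 1: BCB ⇒ DA·AD·DA
    B ↦ DA
    C ↦ AD
    A ↦ D  (constrained at step 1)
    D ↦ BC  (constrained at step 1)

A->D, B->DA, C->AD, D->BC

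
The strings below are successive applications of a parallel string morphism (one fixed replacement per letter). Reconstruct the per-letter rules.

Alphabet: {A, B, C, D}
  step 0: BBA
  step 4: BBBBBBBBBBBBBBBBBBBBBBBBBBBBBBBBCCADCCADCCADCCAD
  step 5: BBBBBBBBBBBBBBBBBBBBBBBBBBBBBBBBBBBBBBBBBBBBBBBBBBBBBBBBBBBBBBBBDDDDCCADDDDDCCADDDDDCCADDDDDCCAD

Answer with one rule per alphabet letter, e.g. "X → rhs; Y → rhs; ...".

A->CC, B->BB, C->DD, D->AD

  step 4 ⇒ step 5: BBBBBBBBBBBBBBBBBBBBBBBBBBBBBBBBCCADCCADCCADCCAD ⇒ BB·BB·BB·BB·BB·BB·BB·BB·BB·BB·BB·BB·BB·BB·BB·BB·BB·BB·BB·BB·BB·BB·BB·BB·BB·BB·BB·BB·BB·BB·BB·BB·DD·DD·CC·AD·DD·DD·CC·AD·DD·DD·CC·AD·DD·DD·CC·AD
    A ↦ CC
    B ↦ BB
    C ↦ DD
    D ↦ AD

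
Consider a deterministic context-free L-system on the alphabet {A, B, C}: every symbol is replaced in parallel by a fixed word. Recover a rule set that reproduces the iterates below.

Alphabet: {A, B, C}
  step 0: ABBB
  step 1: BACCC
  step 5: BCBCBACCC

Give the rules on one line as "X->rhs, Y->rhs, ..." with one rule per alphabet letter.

A->BA, B->C, C->B

  step 0 ⇒ step 1: ABBB ⇒ BA·C·C·C
    A ↦ BA
    B ↦ C
    C ↦ B  (constrained at step 1)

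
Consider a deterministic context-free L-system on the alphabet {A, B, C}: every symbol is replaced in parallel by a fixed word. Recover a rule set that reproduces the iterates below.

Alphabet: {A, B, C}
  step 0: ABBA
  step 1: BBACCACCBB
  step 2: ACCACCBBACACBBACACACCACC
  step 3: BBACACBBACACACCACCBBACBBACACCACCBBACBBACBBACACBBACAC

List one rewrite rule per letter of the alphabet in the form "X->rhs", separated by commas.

A->BB, B->ACC, C->AC

  step 2 ⇒ step 3: ACCACCBBACACBBACACACCACC ⇒ BB·AC·AC·BB·AC·AC·ACC·ACC·BB·AC·BB·AC·ACC·ACC·BB·AC·BB·AC·BB·AC·AC·BB·AC·AC
    A ↦ BB
    B ↦ ACC
    C ↦ AC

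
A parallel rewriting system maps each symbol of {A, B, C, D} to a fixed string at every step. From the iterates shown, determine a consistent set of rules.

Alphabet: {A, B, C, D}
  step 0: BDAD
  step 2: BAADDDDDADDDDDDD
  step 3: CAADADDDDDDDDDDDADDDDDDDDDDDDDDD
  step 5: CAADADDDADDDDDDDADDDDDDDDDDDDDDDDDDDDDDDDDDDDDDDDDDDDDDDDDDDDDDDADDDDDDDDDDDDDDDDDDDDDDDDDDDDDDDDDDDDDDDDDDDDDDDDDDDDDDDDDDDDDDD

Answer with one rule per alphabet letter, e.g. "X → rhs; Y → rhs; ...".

A->AD, B->CA, C->BA, D->DD

  step 2 ⇒ step 3: BAADDDDDADDDDDDD ⇒ CA·AD·AD·DD·DD·DD·DD·DD·AD·DD·DD·DD·DD·DD·DD·DD
    A ↦ AD
    B ↦ CA
    D ↦ DD
    C ↦ BA  (constrained at step 3)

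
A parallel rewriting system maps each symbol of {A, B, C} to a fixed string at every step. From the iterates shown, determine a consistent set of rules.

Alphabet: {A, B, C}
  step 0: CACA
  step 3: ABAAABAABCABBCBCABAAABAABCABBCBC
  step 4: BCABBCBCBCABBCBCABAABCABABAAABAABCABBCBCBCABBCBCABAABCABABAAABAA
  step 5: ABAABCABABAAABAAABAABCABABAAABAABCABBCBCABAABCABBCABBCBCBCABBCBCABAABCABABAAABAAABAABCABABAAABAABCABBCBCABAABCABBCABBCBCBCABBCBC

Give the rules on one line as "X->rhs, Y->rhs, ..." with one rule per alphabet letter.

  step 4 ⇒ step 5: BCABBCBCBCABBCBCABAABCABABAAABAABCABBCBCBCABBCBCABAABCABABAAABAA ⇒ AB·AA·BC·AB·AB·AA·AB·AA·AB·AA·BC·AB·AB·AA·AB·AA·BC·AB·BC·BC·AB·AA·BC·AB·BC·AB·BC·BC·BC·AB·BC·BC·AB·AA·BC·AB·AB·AA·AB·AA·AB·AA·BC·AB·AB·AA·AB·AA·BC·AB·BC·BC·AB·AA·BC·AB·BC·AB·BC·BC·BC·AB·BC·BC
    A ↦ BC
    B ↦ AB
    C ↦ AA

A->BC, B->AB, C->AA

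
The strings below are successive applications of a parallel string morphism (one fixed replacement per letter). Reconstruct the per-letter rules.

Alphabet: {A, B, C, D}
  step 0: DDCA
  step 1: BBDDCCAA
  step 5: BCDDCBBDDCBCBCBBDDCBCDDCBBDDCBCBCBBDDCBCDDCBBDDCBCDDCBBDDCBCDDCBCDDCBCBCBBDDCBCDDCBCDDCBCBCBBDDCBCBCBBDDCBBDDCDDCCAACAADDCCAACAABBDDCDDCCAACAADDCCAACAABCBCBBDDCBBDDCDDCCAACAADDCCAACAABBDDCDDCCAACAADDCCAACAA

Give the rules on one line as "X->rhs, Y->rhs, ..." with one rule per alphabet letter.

A->CAA, B->BC, C->DDC, D->B

  step 0 ⇒ step 1: DDCA ⇒ B·B·DDC·CAA
    A ↦ CAA
    C ↦ DDC
    D ↦ B
    B ↦ BC  (constrained at step 1)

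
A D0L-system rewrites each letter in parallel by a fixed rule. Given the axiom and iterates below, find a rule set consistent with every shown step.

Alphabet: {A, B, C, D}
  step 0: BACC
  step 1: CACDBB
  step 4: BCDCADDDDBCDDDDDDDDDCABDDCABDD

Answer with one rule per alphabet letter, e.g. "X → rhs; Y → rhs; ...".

  step 0 ⇒ step 1: BACC ⇒ CA·CD·B·B
    A ↦ CD
    B ↦ CA
    C ↦ B
    D ↦ DD  (constrained at step 1)

A->CD, B->CA, C->B, D->DD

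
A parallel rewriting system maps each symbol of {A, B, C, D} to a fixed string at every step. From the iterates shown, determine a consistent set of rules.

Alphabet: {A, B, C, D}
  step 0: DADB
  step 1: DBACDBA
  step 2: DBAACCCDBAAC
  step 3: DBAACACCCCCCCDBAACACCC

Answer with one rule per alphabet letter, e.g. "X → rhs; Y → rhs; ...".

A->AC, B->A, C->CC, D->DB

  step 2 ⇒ step 3: DBAACCCDBAAC ⇒ DB·A·AC·AC·CC·CC·CC·DB·A·AC·AC·CC
    A ↦ AC
    B ↦ A
    C ↦ CC
    D ↦ DB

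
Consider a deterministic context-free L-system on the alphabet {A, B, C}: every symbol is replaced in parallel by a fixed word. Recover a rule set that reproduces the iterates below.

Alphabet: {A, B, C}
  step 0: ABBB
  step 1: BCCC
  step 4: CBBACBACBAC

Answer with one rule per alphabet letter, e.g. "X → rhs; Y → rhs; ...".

A->B, B->C, C->BA

  step 0 ⇒ step 1: ABBB ⇒ B·C·C·C
    A ↦ B
    B ↦ C
    C ↦ BA  (constrained at step 1)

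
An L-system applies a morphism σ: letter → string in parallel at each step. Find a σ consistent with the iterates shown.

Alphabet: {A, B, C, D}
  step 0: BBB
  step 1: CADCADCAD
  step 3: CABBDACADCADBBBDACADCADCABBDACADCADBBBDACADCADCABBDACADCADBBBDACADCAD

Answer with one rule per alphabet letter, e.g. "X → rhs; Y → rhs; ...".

  step 0 ⇒ step 1: BBB ⇒ CAD·CAD·CAD
    B ↦ CAD
    A ↦ BDA  (constrained at step 1)
    C ↦ CAB  (constrained at step 1)
    D ↦ BB  (constrained at step 1)

A->BDA, B->CAD, C->CAB, D->BB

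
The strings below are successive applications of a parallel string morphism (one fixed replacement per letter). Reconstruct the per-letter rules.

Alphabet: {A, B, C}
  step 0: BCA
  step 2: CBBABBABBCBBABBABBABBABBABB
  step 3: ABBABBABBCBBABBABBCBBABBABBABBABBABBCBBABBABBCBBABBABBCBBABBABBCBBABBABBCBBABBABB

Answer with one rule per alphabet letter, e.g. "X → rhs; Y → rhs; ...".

A->CBB, B->ABB, C->ABB

  step 2 ⇒ step 3: CBBABBABBCBBABBABBABBABBABB ⇒ ABB·ABB·ABB·CBB·ABB·ABB·CBB·ABB·ABB·ABB·ABB·ABB·CBB·ABB·ABB·CBB·ABB·ABB·CBB·ABB·ABB·CBB·ABB·ABB·CBB·ABB·ABB
    A ↦ CBB
    B ↦ ABB
    C ↦ ABB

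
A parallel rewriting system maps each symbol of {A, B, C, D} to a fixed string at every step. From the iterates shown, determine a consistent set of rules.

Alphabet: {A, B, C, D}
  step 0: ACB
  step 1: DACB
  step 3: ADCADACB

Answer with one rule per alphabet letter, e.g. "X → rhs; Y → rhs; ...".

  step 0 ⇒ step 1: ACB ⇒ D·A·CB
    A ↦ D
    B ↦ CB
    C ↦ A
    D ↦ CA  (constrained at step 1)

A->D, B->CB, C->A, D->CA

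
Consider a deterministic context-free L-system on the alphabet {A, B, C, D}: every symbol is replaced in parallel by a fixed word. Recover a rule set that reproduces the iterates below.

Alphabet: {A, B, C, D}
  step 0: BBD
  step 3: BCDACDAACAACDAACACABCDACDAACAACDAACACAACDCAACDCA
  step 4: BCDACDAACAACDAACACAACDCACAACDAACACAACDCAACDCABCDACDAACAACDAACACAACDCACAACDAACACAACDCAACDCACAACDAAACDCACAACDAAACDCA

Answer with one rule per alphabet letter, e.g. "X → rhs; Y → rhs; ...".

A->CA, B->BCD, C->ACD, D->AA

  step 3 ⇒ step 4: BCDACDAACAACDAACACABCDACDAACAACDAACACAACDCAACDCA ⇒ BCD·ACD·AA·CA·ACD·AA·CA·CA·ACD·CA·CA·ACD·AA·CA·CA·ACD·CA·ACD·CA·BCD·ACD·AA·CA·ACD·AA·CA·CA·ACD·CA·CA·ACD·AA·CA·CA·ACD·CA·ACD·CA·CA·ACD·AA·ACD·CA·CA·ACD·AA·ACD·CA
    A ↦ CA
    B ↦ BCD
    C ↦ ACD
    D ↦ AA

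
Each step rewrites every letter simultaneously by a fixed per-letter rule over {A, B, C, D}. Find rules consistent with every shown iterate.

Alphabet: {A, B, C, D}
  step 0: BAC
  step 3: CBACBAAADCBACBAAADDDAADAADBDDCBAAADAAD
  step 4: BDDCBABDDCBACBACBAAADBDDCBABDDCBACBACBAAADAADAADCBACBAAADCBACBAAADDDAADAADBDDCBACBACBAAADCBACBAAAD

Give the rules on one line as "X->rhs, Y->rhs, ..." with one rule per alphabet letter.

  step 3 ⇒ step 4: CBACBAAADCBACBAAADDDAADAADBDDCBAAADAAD ⇒ B·DD·CBA·B·DD·CBA·CBA·CBA·AAD·B·DD·CBA·B·DD·CBA·CBA·CBA·AAD·AAD·AAD·CBA·CBA·AAD·CBA·CBA·AAD·DD·AAD·AAD·B·DD·CBA·CBA·CBA·AAD·CBA·CBA·AAD
    A ↦ CBA
    B ↦ DD
    C ↦ B
    D ↦ AAD

A->CBA, B->DD, C->B, D->AAD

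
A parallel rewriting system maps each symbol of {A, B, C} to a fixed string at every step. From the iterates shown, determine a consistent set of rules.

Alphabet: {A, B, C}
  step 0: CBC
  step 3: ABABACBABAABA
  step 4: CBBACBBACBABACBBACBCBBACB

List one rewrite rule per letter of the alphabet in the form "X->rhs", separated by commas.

A->CB, B->BA, C->A

  step 3 ⇒ step 4: ABABACBABAABA ⇒ CB·BA·CB·BA·CB·A·BA·CB·BA·CB·CB·BA·CB
    A ↦ CB
    B ↦ BA
    C ↦ A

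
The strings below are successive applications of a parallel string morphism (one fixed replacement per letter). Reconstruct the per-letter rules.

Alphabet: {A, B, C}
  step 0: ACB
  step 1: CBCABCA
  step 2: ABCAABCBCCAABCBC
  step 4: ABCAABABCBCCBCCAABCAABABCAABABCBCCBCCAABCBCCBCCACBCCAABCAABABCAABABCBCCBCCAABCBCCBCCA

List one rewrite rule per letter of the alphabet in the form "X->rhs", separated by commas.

  step 1 ⇒ step 2: CBCABCA ⇒ AB·CA·AB·CBC·CA·AB·CBC
    A ↦ CBC
    B ↦ CA
    C ↦ AB

A->CBC, B->CA, C->AB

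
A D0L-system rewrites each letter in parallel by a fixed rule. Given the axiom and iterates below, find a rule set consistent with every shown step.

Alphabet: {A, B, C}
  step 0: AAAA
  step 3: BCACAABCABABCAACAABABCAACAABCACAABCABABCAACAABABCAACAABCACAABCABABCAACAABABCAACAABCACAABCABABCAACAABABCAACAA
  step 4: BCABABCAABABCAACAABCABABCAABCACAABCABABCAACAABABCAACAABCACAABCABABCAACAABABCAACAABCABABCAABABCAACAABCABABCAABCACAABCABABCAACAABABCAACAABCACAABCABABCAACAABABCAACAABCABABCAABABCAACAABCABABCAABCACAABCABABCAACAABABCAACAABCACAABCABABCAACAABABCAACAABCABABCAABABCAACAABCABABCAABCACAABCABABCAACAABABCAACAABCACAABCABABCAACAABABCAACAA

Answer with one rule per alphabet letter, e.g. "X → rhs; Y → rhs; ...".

A->CAA, B->BCA, C->BAB

  step 3 ⇒ step 4: BCACAABCABABCAACAABABCAACAABCACAABCABABCAACAABABCAACAABCACAABCABABCAACAABABCAACAABCACAABCABABCAACAABABCAACAA ⇒ BCA·BAB·CAA·BAB·CAA·CAA·BCA·BAB·CAA·BCA·CAA·BCA·BAB·CAA·CAA·BAB·CAA·CAA·BCA·CAA·BCA·BAB·CAA·CAA·BAB·CAA·CAA·BCA·BAB·CAA·BAB·CAA·CAA·BCA·BAB·CAA·BCA·CAA·BCA·BAB·CAA·CAA·BAB·CAA·CAA·BCA·CAA·BCA·BAB·CAA·CAA·BAB·CAA·CAA·BCA·BAB·CAA·BAB·CAA·CAA·BCA·BAB·CAA·BCA·CAA·BCA·BAB·CAA·CAA·BAB·CAA·CAA·BCA·CAA·BCA·BAB·CAA·CAA·BAB·CAA·CAA·BCA·BAB·CAA·BAB·CAA·CAA·BCA·BAB·CAA·BCA·CAA·BCA·BAB·CAA·CAA·BAB·CAA·CAA·BCA·CAA·BCA·BAB·CAA·CAA·BAB·CAA·CAA
    A ↦ CAA
    B ↦ BCA
    C ↦ BAB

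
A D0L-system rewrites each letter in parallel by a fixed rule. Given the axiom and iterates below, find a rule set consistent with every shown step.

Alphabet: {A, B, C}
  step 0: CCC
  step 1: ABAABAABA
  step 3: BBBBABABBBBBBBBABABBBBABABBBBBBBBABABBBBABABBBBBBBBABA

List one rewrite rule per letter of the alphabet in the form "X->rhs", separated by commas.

A->BBC, B->BB, C->ABA

  step 0 ⇒ step 1: CCC ⇒ ABA·ABA·ABA
    C ↦ ABA
    A ↦ BBC  (constrained at step 1)
    B ↦ BB  (constrained at step 1)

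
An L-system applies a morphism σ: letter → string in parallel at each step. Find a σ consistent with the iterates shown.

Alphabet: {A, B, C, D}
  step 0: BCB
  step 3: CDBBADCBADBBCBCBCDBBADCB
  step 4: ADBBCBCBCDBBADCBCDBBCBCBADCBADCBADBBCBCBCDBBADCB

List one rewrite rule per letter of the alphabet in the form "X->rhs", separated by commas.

  step 3 ⇒ step 4: CDBBADCBADBBCBCBCDBBADCB ⇒ AD·BB·CB·CB·CD·BB·AD·CB·CD·BB·CB·CB·AD·CB·AD·CB·AD·BB·CB·CB·CD·BB·AD·CB
    A ↦ CD
    B ↦ CB
    C ↦ AD
    D ↦ BB

A->CD, B->CB, C->AD, D->BB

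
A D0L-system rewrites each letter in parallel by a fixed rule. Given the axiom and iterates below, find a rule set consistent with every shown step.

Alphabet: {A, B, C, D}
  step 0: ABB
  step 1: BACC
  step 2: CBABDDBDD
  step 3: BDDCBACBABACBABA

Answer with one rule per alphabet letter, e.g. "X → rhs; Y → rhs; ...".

A->BA, B->C, C->BDD, D->BA

  step 2 ⇒ step 3: CBABDDBDD ⇒ BDD·C·BA·C·BA·BA·C·BA·BA
    A ↦ BA
    B ↦ C
    C ↦ BDD
    D ↦ BA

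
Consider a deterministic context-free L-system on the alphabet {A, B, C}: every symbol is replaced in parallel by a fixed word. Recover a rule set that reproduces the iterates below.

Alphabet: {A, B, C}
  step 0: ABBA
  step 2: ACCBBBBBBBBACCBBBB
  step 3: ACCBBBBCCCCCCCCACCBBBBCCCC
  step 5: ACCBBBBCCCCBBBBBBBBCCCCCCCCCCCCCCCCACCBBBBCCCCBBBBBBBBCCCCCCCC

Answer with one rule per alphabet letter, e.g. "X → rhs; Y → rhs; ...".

A->ACC, B->C, C->BB

  step 2 ⇒ step 3: ACCBBBBBBBBACCBBBB ⇒ ACC·BB·BB·C·C·C·C·C·C·C·C·ACC·BB·BB·C·C·C·C
    A ↦ ACC
    B ↦ C
    C ↦ BB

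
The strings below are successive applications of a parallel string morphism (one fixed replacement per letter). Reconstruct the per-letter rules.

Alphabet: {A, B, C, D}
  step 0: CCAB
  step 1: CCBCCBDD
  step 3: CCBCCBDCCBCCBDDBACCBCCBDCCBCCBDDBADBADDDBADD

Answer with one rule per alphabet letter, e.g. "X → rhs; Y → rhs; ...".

A->D, B->D, C->CCB, D->DBA

  step 0 ⇒ step 1: CCAB ⇒ CCB·CCB·D·D
    A ↦ D
    B ↦ D
    C ↦ CCB
    D ↦ DBA  (constrained at step 1)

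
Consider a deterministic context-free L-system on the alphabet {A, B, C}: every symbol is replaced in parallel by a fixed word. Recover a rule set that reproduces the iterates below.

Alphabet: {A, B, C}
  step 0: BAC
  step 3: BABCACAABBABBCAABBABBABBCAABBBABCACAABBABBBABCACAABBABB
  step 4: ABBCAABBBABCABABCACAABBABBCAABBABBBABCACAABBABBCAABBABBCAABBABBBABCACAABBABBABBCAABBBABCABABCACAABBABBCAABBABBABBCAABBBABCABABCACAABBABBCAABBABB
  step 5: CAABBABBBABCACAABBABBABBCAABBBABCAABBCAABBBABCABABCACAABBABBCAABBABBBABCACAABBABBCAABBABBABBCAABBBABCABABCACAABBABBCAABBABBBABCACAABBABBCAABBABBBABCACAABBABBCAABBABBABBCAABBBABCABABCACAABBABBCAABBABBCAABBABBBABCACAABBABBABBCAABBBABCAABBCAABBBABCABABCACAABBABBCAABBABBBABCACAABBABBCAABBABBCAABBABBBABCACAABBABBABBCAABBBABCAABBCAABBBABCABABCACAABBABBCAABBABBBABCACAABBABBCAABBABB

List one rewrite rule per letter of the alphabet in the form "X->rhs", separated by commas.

A->CA, B->ABB, C->BAB

  step 4 ⇒ step 5: ABBCAABBBABCABABCACAABBABBCAABBABBBABCACAABBABBCAABBABBCAABBABBBABCACAABBABBABBCAABBBABCABABCACAABBABBCAABBABBABBCAABBBABCABABCACAABBABBCAABBABB ⇒ CA·ABB·ABB·BAB·CA·CA·ABB·ABB·ABB·CA·ABB·BAB·CA·ABB·CA·ABB·BAB·CA·BAB·CA·CA·ABB·ABB·CA·ABB·ABB·BAB·CA·CA·ABB·ABB·CA·ABB·ABB·ABB·CA·ABB·BAB·CA·BAB·CA·CA·ABB·ABB·CA·ABB·ABB·BAB·CA·CA·ABB·ABB·CA·ABB·ABB·BAB·CA·CA·ABB·ABB·CA·ABB·ABB·ABB·CA·ABB·BAB·CA·BAB·CA·CA·ABB·ABB·CA·ABB·ABB·CA·ABB·ABB·BAB·CA·CA·ABB·ABB·ABB·CA·ABB·BAB·CA·ABB·CA·ABB·BAB·CA·BAB·CA·CA·ABB·ABB·CA·ABB·ABB·BAB·CA·CA·ABB·ABB·CA·ABB·ABB·CA·ABB·ABB·BAB·CA·CA·ABB·ABB·ABB·CA·ABB·BAB·CA·ABB·CA·ABB·BAB·CA·BAB·CA·CA·ABB·ABB·CA·ABB·ABB·BAB·CA·CA·ABB·ABB·CA·ABB·ABB
    A ↦ CA
    B ↦ ABB
    C ↦ BAB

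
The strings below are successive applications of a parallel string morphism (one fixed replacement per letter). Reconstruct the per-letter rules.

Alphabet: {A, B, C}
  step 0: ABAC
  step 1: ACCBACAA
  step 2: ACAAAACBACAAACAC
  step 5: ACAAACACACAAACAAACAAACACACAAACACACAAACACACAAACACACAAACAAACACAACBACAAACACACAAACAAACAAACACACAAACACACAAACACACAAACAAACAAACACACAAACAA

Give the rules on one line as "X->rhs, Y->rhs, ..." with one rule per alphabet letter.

A->AC, B->CB, C->AA

  step 1 ⇒ step 2: ACCBACAA ⇒ AC·AA·AA·CB·AC·AA·AC·AC
    A ↦ AC
    B ↦ CB
    C ↦ AA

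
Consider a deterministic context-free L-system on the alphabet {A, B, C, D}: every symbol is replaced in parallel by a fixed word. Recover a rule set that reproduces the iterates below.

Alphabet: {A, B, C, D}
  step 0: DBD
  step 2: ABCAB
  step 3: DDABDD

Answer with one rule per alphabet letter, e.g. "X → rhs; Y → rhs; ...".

A->D, B->D, C->AB, D->C

  step 2 ⇒ step 3: ABCAB ⇒ D·D·AB·D·D
    A ↦ D
    B ↦ D
    C ↦ AB
    D ↦ C  (constrained at step 0)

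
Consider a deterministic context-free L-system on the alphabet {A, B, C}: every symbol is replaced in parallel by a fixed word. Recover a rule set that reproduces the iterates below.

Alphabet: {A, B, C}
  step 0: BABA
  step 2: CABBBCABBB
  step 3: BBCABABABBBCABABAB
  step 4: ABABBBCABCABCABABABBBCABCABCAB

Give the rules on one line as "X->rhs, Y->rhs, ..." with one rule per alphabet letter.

A->C, B->AB, C->BB

  step 3 ⇒ step 4: BBCABABABBBCABABAB ⇒ AB·AB·BB·C·AB·C·AB·C·AB·AB·AB·BB·C·AB·C·AB·C·AB
    A ↦ C
    B ↦ AB
    C ↦ BB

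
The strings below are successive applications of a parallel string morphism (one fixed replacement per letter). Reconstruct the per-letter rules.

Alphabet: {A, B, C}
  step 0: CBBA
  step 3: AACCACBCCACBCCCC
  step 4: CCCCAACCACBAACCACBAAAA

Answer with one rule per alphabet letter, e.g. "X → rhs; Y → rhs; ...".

A->CC, B->CB, C->A

  step 3 ⇒ step 4: AACCACBCCACBCCCC ⇒ CC·CC·A·A·CC·A·CB·A·A·CC·A·CB·A·A·A·A
    A ↦ CC
    B ↦ CB
    C ↦ A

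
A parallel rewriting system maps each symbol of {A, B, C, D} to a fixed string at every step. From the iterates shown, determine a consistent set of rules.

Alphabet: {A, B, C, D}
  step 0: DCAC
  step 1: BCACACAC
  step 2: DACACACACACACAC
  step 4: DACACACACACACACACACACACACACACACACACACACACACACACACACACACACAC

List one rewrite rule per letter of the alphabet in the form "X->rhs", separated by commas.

  step 1 ⇒ step 2: BCACACAC ⇒ D·AC·AC·AC·AC·AC·AC·AC
    A ↦ AC
    B ↦ D
    C ↦ AC
  step 0 ⇒ step 1: DCAC ⇒ BC·AC·AC·AC
    D ↦ BC

A->AC, B->D, C->AC, D->BC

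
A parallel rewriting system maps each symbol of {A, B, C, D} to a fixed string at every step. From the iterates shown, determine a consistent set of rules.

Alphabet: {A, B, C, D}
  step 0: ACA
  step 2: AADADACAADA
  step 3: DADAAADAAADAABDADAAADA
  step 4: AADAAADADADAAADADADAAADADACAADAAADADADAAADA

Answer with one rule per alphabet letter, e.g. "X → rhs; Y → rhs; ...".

A->DA, B->C, C->AB, D->AA

  step 3 ⇒ step 4: DADAAADAAADAABDADAAADA ⇒ AA·DA·AA·DA·DA·DA·AA·DA·DA·DA·AA·DA·DA·C·AA·DA·AA·DA·DA·DA·AA·DA
    A ↦ DA
    B ↦ C
    D ↦ AA
  step 2 ⇒ step 3: AADADACAADA ⇒ DA·DA·AA·DA·AA·DA·AB·DA·DA·AA·DA
    C ↦ AB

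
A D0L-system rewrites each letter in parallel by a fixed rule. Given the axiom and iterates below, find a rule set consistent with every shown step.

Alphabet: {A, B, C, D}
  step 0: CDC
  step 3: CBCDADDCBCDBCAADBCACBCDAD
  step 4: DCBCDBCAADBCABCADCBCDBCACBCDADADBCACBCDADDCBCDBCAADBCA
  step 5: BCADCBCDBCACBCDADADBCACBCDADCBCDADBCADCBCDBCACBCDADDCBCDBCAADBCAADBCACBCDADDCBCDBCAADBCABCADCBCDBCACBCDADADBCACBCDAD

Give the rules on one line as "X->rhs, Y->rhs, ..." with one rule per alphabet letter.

A->AD, B->CBC, C->D, D->BCA

  step 4 ⇒ step 5: DCBCDBCAADBCABCADCBCDBCACBCDADADBCACBCDADDCBCDBCAADBCA ⇒ BCA·D·CBC·D·BCA·CBC·D·AD·AD·BCA·CBC·D·AD·CBC·D·AD·BCA·D·CBC·D·BCA·CBC·D·AD·D·CBC·D·BCA·AD·BCA·AD·BCA·CBC·D·AD·D·CBC·D·BCA·AD·BCA·BCA·D·CBC·D·BCA·CBC·D·AD·AD·BCA·CBC·D·AD
    A ↦ AD
    B ↦ CBC
    C ↦ D
    D ↦ BCA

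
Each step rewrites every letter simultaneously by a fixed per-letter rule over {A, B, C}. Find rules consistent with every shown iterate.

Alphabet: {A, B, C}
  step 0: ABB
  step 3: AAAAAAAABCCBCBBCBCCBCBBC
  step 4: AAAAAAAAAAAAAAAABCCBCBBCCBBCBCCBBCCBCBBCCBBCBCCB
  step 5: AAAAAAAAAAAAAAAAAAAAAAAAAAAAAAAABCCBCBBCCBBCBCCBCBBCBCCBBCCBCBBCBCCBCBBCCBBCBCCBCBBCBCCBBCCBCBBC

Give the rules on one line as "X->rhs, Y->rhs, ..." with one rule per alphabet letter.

  step 4 ⇒ step 5: AAAAAAAAAAAAAAAABCCBCBBCCBBCBCCBBCCBCBBCCBBCBCCB ⇒ AA·AA·AA·AA·AA·AA·AA·AA·AA·AA·AA·AA·AA·AA·AA·AA·BC·CB·CB·BC·CB·BC·BC·CB·CB·BC·BC·CB·BC·CB·CB·BC·BC·CB·CB·BC·CB·BC·BC·CB·CB·BC·BC·CB·BC·CB·CB·BC
    A ↦ AA
    B ↦ BC
    C ↦ CB

A->AA, B->BC, C->CB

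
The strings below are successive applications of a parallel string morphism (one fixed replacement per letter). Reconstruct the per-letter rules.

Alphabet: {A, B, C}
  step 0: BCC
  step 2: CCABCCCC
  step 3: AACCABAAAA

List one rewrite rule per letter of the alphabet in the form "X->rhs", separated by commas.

  step 2 ⇒ step 3: CCABCCCC ⇒ A·A·CC·AB·A·A·A·A
    A ↦ CC
    B ↦ AB
    C ↦ A

A->CC, B->AB, C->A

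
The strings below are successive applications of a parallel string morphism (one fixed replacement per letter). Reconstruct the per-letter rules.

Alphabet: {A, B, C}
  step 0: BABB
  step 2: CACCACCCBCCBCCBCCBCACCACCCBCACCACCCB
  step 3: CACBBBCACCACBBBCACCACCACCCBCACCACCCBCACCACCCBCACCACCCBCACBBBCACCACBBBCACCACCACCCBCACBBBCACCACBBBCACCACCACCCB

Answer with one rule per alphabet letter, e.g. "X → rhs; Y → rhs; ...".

A->BBB, B->CCB, C->CAC

  step 2 ⇒ step 3: CACCACCCBCCBCCBCCBCACCACCCBCACCACCCB ⇒ CAC·BBB·CAC·CAC·BBB·CAC·CAC·CAC·CCB·CAC·CAC·CCB·CAC·CAC·CCB·CAC·CAC·CCB·CAC·BBB·CAC·CAC·BBB·CAC·CAC·CAC·CCB·CAC·BBB·CAC·CAC·BBB·CAC·CAC·CAC·CCB
    A ↦ BBB
    B ↦ CCB
    C ↦ CAC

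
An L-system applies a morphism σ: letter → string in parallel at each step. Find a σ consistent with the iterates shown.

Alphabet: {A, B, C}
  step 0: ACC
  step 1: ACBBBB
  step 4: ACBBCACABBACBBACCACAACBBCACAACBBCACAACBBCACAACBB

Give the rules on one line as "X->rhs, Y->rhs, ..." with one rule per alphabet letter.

  step 0 ⇒ step 1: ACC ⇒ AC·BB·BB
    A ↦ AC
    C ↦ BB
    B ↦ CA  (constrained at step 1)

A->AC, B->CA, C->BB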